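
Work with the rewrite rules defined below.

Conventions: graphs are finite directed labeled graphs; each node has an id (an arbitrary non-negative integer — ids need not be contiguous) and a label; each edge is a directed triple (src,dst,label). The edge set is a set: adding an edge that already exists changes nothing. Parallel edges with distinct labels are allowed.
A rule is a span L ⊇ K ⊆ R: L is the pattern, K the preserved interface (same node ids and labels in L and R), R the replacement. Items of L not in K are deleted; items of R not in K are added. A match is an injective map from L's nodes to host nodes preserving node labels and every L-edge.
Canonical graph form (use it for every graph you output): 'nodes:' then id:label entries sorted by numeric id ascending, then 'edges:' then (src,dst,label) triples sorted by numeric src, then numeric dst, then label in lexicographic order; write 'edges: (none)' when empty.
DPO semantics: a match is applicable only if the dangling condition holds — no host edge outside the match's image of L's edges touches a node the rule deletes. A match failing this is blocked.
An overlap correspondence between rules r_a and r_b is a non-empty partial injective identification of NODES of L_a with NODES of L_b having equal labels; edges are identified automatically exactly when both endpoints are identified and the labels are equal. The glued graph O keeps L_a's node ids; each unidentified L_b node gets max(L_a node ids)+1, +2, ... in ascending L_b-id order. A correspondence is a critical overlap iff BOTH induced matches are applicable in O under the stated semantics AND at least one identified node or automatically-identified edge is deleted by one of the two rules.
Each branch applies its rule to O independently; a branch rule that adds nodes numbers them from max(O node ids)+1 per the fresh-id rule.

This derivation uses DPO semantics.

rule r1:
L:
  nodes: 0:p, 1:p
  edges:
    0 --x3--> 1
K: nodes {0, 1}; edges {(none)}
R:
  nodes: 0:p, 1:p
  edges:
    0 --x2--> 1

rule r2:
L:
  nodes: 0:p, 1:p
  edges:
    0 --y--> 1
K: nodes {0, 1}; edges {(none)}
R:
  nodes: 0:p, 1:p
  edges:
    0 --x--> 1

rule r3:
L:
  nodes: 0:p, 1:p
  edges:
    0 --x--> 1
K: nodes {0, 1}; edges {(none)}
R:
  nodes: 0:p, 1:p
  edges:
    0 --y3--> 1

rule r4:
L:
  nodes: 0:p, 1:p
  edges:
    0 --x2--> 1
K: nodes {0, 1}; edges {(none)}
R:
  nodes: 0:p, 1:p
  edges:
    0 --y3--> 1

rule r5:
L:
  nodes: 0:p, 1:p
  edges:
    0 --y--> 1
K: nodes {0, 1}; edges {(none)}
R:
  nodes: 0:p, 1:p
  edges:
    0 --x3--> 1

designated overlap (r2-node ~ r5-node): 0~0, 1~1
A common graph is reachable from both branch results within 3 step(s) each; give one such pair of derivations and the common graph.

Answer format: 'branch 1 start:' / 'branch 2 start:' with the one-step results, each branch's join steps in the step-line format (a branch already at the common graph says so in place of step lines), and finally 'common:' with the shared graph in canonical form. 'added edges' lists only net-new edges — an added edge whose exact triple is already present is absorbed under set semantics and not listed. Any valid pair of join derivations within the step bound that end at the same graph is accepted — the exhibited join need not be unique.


branch 1 start:
nodes: 0:p, 1:p
edges: (0,1,x)
branch 2 start:
nodes: 0:p, 1:p
edges: (0,1,x3)
branch 1 step 1: rule r3; match: 0->0, 1->1; deleted nodes (none); deleted edges (0,1,x); added nodes (none); added edges (0,1,y3); result: nodes: 0:p, 1:p edges: (0,1,y3)
branch 2 step 1: rule r1; match: 0->0, 1->1; deleted nodes (none); deleted edges (0,1,x3); added nodes (none); added edges (0,1,x2); result: nodes: 0:p, 1:p edges: (0,1,x2)
branch 2 step 2: rule r4; match: 0->0, 1->1; deleted nodes (none); deleted edges (0,1,x2); added nodes (none); added edges (0,1,y3); result: nodes: 0:p, 1:p edges: (0,1,y3)
common:
nodes: 0:p, 1:p
edges: (0,1,y3)


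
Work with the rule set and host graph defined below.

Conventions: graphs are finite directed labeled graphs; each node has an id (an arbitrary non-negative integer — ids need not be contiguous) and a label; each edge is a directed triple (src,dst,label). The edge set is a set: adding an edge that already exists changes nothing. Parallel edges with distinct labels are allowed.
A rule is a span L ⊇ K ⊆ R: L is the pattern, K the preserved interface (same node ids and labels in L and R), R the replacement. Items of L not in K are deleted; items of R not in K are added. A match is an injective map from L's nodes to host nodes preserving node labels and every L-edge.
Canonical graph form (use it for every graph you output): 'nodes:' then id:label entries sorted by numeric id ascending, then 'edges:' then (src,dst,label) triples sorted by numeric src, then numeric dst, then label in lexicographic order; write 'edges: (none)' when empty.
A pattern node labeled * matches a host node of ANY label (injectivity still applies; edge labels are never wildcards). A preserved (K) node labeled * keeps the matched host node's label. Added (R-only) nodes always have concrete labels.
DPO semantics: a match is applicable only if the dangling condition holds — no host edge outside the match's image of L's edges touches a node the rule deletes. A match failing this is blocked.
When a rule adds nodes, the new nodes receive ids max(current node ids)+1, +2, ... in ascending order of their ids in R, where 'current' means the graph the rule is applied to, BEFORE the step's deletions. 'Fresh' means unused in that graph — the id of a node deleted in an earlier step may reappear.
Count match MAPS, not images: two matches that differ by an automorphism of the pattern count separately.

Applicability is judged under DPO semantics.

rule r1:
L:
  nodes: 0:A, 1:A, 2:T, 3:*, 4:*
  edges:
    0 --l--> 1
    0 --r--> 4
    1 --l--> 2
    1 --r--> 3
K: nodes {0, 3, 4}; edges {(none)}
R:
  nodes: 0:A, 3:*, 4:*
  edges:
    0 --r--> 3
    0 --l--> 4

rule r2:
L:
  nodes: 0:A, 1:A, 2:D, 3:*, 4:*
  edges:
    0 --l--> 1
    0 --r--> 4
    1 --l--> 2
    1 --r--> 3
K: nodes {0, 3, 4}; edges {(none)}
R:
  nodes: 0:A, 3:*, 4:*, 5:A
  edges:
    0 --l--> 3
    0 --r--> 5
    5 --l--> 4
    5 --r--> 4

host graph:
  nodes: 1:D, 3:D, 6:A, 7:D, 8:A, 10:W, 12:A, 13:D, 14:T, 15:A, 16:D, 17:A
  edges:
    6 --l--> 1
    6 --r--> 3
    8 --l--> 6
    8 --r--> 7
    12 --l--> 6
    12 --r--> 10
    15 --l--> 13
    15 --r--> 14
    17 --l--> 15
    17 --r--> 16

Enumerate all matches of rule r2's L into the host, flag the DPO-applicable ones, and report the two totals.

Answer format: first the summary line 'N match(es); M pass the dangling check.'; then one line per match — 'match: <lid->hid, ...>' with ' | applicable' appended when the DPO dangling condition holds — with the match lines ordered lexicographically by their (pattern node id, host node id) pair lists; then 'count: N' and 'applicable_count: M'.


3 match(es); 1 pass the dangling check.
match: 0->8, 1->6, 2->1, 3->3, 4->7
match: 0->12, 1->6, 2->1, 3->3, 4->10
match: 0->17, 1->15, 2->13, 3->14, 4->16 | applicable
count: 3
applicable_count: 1


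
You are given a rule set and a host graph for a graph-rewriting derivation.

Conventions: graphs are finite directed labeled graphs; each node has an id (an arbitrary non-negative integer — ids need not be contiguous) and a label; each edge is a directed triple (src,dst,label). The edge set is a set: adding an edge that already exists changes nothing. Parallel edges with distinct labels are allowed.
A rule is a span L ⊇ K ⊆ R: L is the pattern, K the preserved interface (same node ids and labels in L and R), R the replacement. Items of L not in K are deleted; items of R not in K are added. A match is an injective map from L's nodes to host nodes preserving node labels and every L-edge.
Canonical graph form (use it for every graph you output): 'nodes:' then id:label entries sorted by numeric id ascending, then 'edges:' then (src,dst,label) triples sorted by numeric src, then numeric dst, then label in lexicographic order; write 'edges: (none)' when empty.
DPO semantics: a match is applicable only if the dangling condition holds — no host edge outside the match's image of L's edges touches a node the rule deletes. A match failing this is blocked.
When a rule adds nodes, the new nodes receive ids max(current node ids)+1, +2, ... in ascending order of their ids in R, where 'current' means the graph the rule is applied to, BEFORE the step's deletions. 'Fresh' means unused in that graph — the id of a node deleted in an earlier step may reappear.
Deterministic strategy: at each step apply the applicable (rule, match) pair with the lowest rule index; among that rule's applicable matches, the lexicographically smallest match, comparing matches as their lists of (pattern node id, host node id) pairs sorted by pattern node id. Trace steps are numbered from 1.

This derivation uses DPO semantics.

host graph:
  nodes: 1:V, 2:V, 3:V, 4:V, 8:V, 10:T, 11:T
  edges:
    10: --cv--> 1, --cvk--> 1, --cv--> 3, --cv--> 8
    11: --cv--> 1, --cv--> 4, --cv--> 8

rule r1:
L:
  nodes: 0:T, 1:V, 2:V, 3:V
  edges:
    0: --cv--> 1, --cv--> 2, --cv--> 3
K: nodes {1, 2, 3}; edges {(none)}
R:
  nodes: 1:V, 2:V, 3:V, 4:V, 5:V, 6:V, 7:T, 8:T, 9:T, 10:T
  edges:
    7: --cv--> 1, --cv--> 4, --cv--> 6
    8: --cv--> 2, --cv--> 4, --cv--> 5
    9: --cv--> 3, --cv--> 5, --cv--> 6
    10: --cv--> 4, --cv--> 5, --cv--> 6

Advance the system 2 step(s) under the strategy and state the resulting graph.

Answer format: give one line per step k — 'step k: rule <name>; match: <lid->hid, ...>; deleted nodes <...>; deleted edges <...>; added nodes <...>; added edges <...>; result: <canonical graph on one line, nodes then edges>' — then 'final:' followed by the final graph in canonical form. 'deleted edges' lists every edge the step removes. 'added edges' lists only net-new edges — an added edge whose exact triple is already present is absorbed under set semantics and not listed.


step 1: rule r1; match: 0->11, 1->1, 2->4, 3->8; deleted nodes 11; deleted edges (11,1,cv); (11,4,cv); (11,8,cv); added nodes 12, 13, 14, 15, 16, 17, 18; added edges (15,1,cv); (15,12,cv); (15,14,cv); (16,4,cv); (16,12,cv); (16,13,cv); (17,8,cv); (17,13,cv); (17,14,cv); (18,12,cv); (18,13,cv); (18,14,cv); result: nodes: 1:V, 2:V, 3:V, 4:V, 8:V, 10:T, 12:V, 13:V, 14:V, 15:T, 16:T, 17:T, 18:T edges: (10,1,cv); (10,1,cvk); (10,3,cv); (10,8,cv); (15,1,cv); (15,12,cv); (15,14,cv); (16,4,cv); (16,12,cv); (16,13,cv); (17,8,cv); (17,13,cv); (17,14,cv); (18,12,cv); (18,13,cv); (18,14,cv)
step 2: rule r1; match: 0->15, 1->1, 2->12, 3->14; deleted nodes 15; deleted edges (15,1,cv); (15,12,cv); (15,14,cv); added nodes 19, 20, 21, 22, 23, 24, 25; added edges (22,1,cv); (22,19,cv); (22,21,cv); (23,12,cv); (23,19,cv); (23,20,cv); (24,14,cv); (24,20,cv); (24,21,cv); (25,19,cv); (25,20,cv); (25,21,cv); result: nodes: 1:V, 2:V, 3:V, 4:V, 8:V, 10:T, 12:V, 13:V, 14:V, 16:T, 17:T, 18:T, 19:V, 20:V, 21:V, 22:T, 23:T, 24:T, 25:T edges: (10,1,cv); (10,1,cvk); (10,3,cv); (10,8,cv); (16,4,cv); (16,12,cv); (16,13,cv); (17,8,cv); (17,13,cv); (17,14,cv); (18,12,cv); (18,13,cv); (18,14,cv); (22,1,cv); (22,19,cv); (22,21,cv); (23,12,cv); (23,19,cv); (23,20,cv); (24,14,cv); (24,20,cv); (24,21,cv); (25,19,cv); (25,20,cv); (25,21,cv)
final:
nodes: 1:V, 2:V, 3:V, 4:V, 8:V, 10:T, 12:V, 13:V, 14:V, 16:T, 17:T, 18:T, 19:V, 20:V, 21:V, 22:T, 23:T, 24:T, 25:T
edges: (10,1,cv); (10,1,cvk); (10,3,cv); (10,8,cv); (16,4,cv); (16,12,cv); (16,13,cv); (17,8,cv); (17,13,cv); (17,14,cv); (18,12,cv); (18,13,cv); (18,14,cv); (22,1,cv); (22,19,cv); (22,21,cv); (23,12,cv); (23,19,cv); (23,20,cv); (24,14,cv); (24,20,cv); (24,21,cv); (25,19,cv); (25,20,cv); (25,21,cv)


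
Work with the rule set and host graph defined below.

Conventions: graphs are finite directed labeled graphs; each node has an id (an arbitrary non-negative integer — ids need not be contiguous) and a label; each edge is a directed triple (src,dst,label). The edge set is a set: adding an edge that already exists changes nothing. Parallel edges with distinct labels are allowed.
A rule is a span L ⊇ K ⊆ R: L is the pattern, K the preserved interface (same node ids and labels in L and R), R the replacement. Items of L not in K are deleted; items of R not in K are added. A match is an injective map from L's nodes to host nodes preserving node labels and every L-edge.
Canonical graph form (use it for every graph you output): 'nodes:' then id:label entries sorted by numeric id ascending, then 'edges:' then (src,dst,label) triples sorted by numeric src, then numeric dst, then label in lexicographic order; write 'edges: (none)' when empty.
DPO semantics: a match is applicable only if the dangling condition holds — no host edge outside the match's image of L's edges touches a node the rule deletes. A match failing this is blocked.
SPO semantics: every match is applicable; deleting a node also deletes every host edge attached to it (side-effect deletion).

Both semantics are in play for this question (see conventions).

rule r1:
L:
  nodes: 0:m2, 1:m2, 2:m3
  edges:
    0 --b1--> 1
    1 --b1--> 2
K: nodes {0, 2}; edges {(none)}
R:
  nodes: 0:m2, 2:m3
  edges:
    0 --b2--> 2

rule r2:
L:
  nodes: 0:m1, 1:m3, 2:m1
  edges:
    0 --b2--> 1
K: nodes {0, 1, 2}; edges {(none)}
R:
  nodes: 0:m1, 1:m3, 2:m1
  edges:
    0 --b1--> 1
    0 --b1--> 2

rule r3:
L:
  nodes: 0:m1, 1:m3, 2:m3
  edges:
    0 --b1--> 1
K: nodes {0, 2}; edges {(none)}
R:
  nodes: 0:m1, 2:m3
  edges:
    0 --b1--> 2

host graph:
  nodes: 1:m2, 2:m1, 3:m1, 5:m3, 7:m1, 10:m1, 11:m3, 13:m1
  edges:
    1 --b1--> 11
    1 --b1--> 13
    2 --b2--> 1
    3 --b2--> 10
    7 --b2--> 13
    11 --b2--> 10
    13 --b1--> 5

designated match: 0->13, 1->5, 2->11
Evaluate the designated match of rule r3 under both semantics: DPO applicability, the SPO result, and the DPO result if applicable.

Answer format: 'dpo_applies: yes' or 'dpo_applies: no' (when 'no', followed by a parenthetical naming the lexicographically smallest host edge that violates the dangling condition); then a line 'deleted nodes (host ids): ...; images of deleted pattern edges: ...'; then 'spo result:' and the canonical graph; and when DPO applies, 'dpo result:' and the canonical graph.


dpo_applies: yes
deleted nodes (host ids): 5; images of deleted pattern edges: (13,5,b1)
spo result:
nodes: 1:m2, 2:m1, 3:m1, 7:m1, 10:m1, 11:m3, 13:m1
edges: (1,11,b1); (1,13,b1); (2,1,b2); (3,10,b2); (7,13,b2); (11,10,b2); (13,11,b1)
dpo result:
nodes: 1:m2, 2:m1, 3:m1, 7:m1, 10:m1, 11:m3, 13:m1
edges: (1,11,b1); (1,13,b1); (2,1,b2); (3,10,b2); (7,13,b2); (11,10,b2); (13,11,b1)


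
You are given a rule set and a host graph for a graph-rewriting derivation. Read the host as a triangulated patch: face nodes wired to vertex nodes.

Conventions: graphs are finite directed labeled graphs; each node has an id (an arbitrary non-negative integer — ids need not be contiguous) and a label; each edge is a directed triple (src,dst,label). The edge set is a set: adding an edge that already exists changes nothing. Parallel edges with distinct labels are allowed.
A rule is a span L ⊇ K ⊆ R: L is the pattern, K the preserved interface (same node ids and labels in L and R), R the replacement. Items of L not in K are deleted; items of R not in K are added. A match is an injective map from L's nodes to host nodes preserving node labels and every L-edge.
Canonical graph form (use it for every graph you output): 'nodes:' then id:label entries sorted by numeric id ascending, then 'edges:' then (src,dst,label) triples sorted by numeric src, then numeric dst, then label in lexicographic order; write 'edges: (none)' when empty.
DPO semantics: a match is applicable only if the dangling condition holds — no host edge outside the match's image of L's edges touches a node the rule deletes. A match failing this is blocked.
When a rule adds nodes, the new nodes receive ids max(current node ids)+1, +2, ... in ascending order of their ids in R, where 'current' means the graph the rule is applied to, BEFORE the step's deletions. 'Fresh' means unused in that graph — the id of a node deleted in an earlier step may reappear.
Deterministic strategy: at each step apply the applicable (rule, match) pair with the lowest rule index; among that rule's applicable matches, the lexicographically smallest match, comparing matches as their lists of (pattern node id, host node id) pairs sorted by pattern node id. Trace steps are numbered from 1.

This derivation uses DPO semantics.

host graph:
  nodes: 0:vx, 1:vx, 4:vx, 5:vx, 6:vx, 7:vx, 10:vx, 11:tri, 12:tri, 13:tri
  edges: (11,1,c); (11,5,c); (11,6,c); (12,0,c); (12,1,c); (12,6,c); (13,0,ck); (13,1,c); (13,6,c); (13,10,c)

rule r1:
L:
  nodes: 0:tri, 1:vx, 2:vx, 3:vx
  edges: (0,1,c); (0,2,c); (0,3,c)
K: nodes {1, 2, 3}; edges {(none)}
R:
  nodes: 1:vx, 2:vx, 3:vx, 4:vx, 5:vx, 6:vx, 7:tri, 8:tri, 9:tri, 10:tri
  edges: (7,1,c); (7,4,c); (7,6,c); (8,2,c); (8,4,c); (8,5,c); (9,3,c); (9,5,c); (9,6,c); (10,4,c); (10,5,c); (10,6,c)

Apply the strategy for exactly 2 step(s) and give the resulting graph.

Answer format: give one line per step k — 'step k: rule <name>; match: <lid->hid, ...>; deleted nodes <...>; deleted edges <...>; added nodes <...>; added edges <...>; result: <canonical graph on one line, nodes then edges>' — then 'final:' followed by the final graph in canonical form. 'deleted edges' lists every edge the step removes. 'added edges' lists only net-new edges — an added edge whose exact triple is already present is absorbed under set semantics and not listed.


step 1: rule r1; match: 0->11, 1->1, 2->5, 3->6; deleted nodes 11; deleted edges (11,1,c); (11,5,c); (11,6,c); added nodes 14, 15, 16, 17, 18, 19, 20; added edges (17,1,c); (17,14,c); (17,16,c); (18,5,c); (18,14,c); (18,15,c); (19,6,c); (19,15,c); (19,16,c); (20,14,c); (20,15,c); (20,16,c); result: nodes: 0:vx, 1:vx, 4:vx, 5:vx, 6:vx, 7:vx, 10:vx, 12:tri, 13:tri, 14:vx, 15:vx, 16:vx, 17:tri, 18:tri, 19:tri, 20:tri edges: (12,0,c); (12,1,c); (12,6,c); (13,0,ck); (13,1,c); (13,6,c); (13,10,c); (17,1,c); (17,14,c); (17,16,c); (18,5,c); (18,14,c); (18,15,c); (19,6,c); (19,15,c); (19,16,c); (20,14,c); (20,15,c); (20,16,c)
step 2: rule r1; match: 0->12, 1->0, 2->1, 3->6; deleted nodes 12; deleted edges (12,0,c); (12,1,c); (12,6,c); added nodes 21, 22, 23, 24, 25, 26, 27; added edges (24,0,c); (24,21,c); (24,23,c); (25,1,c); (25,21,c); (25,22,c); (26,6,c); (26,22,c); (26,23,c); (27,21,c); (27,22,c); (27,23,c); result: nodes: 0:vx, 1:vx, 4:vx, 5:vx, 6:vx, 7:vx, 10:vx, 13:tri, 14:vx, 15:vx, 16:vx, 17:tri, 18:tri, 19:tri, 20:tri, 21:vx, 22:vx, 23:vx, 24:tri, 25:tri, 26:tri, 27:tri edges: (13,0,ck); (13,1,c); (13,6,c); (13,10,c); (17,1,c); (17,14,c); (17,16,c); (18,5,c); (18,14,c); (18,15,c); (19,6,c); (19,15,c); (19,16,c); (20,14,c); (20,15,c); (20,16,c); (24,0,c); (24,21,c); (24,23,c); (25,1,c); (25,21,c); (25,22,c); (26,6,c); (26,22,c); (26,23,c); (27,21,c); (27,22,c); (27,23,c)
final:
nodes: 0:vx, 1:vx, 4:vx, 5:vx, 6:vx, 7:vx, 10:vx, 13:tri, 14:vx, 15:vx, 16:vx, 17:tri, 18:tri, 19:tri, 20:tri, 21:vx, 22:vx, 23:vx, 24:tri, 25:tri, 26:tri, 27:tri
edges: (13,0,ck); (13,1,c); (13,6,c); (13,10,c); (17,1,c); (17,14,c); (17,16,c); (18,5,c); (18,14,c); (18,15,c); (19,6,c); (19,15,c); (19,16,c); (20,14,c); (20,15,c); (20,16,c); (24,0,c); (24,21,c); (24,23,c); (25,1,c); (25,21,c); (25,22,c); (26,6,c); (26,22,c); (26,23,c); (27,21,c); (27,22,c); (27,23,c)


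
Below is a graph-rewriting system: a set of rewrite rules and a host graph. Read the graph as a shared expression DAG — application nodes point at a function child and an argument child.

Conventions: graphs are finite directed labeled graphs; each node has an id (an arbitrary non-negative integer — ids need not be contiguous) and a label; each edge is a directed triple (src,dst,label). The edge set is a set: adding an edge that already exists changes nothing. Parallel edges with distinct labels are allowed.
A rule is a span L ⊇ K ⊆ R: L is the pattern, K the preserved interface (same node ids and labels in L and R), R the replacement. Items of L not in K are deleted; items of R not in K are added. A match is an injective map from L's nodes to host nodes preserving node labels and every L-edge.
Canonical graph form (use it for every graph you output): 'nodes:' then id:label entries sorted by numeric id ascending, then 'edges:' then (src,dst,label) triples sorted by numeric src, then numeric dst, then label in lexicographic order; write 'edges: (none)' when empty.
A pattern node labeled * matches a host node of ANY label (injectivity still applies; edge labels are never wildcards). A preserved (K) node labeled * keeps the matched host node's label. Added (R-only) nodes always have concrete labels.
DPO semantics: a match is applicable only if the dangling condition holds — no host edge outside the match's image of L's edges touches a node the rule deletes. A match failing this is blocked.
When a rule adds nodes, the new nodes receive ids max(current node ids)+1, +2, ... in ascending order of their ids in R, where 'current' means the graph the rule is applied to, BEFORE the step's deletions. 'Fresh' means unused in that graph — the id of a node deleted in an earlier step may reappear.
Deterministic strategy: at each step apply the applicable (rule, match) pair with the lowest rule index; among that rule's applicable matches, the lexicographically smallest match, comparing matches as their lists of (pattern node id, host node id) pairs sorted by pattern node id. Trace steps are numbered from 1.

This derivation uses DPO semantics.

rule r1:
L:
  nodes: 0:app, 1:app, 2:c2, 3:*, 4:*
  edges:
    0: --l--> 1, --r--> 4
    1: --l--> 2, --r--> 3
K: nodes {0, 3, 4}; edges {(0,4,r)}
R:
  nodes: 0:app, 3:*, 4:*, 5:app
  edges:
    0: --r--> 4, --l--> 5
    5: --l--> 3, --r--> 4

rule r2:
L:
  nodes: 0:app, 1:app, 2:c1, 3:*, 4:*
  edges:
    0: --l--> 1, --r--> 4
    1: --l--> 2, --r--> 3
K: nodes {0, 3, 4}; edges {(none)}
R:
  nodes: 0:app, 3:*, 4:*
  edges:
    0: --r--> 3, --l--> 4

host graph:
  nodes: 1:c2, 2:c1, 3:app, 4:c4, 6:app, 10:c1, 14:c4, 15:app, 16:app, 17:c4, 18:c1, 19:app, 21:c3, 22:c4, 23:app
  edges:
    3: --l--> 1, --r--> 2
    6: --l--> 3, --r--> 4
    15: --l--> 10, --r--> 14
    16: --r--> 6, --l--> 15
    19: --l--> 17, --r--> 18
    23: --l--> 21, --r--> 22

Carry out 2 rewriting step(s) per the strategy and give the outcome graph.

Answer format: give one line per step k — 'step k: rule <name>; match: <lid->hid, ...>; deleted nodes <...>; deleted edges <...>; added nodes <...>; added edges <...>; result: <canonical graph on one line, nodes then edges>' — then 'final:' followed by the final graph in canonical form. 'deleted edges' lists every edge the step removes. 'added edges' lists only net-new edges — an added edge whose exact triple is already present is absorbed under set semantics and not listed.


step 1: rule r1; match: 0->6, 1->3, 2->1, 3->2, 4->4; deleted nodes 1, 3; deleted edges (3,1,l); (3,2,r); (6,3,l); added nodes 24; added edges (6,24,l); (24,2,l); (24,4,r); result: nodes: 2:c1, 4:c4, 6:app, 10:c1, 14:c4, 15:app, 16:app, 17:c4, 18:c1, 19:app, 21:c3, 22:c4, 23:app, 24:app edges: (6,4,r); (6,24,l); (15,10,l); (15,14,r); (16,6,r); (16,15,l); (19,17,l); (19,18,r); (23,21,l); (23,22,r); (24,2,l); (24,4,r)
step 2: rule r2; match: 0->16, 1->15, 2->10, 3->14, 4->6; deleted nodes 10, 15; deleted edges (15,10,l); (15,14,r); (16,6,r); (16,15,l); added nodes (none); added edges (16,6,l); (16,14,r); result: nodes: 2:c1, 4:c4, 6:app, 14:c4, 16:app, 17:c4, 18:c1, 19:app, 21:c3, 22:c4, 23:app, 24:app edges: (6,4,r); (6,24,l); (16,6,l); (16,14,r); (19,17,l); (19,18,r); (23,21,l); (23,22,r); (24,2,l); (24,4,r)
final:
nodes: 2:c1, 4:c4, 6:app, 14:c4, 16:app, 17:c4, 18:c1, 19:app, 21:c3, 22:c4, 23:app, 24:app
edges: (6,4,r); (6,24,l); (16,6,l); (16,14,r); (19,17,l); (19,18,r); (23,21,l); (23,22,r); (24,2,l); (24,4,r)


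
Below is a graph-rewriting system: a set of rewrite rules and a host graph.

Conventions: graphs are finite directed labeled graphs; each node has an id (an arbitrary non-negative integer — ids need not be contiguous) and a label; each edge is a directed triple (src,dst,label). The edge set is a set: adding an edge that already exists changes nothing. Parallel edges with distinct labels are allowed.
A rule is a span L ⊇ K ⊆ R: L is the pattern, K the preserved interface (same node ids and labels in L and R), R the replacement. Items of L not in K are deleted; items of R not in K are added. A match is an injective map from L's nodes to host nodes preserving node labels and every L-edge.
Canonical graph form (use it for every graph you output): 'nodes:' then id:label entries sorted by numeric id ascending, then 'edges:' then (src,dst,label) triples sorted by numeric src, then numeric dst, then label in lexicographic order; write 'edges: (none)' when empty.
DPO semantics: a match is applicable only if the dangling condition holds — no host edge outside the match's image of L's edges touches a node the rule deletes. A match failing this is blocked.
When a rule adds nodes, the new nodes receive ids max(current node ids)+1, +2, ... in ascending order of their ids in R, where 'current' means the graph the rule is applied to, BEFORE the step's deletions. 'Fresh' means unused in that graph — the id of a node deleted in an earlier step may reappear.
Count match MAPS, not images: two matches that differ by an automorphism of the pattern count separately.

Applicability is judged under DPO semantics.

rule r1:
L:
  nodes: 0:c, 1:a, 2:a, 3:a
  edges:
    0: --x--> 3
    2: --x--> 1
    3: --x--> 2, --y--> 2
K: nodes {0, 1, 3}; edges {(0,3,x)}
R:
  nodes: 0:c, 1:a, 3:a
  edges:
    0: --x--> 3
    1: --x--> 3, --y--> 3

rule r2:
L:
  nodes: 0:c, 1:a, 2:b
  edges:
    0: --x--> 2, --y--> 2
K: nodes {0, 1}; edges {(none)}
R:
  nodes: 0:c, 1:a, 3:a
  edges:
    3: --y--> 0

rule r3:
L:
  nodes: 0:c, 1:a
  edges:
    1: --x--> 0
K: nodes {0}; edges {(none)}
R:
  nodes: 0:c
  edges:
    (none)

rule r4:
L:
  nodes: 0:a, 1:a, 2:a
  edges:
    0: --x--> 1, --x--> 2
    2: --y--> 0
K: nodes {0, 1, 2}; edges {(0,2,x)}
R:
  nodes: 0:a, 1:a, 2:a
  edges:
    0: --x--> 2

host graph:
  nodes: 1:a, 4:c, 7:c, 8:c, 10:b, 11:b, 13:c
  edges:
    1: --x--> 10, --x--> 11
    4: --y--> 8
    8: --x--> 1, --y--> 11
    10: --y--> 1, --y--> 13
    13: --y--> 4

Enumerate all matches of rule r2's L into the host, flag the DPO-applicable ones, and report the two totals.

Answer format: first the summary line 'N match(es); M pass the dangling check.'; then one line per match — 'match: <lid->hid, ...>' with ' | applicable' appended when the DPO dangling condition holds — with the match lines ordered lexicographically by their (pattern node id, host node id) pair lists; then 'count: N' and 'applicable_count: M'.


0 match(es); 0 pass the dangling check.
count: 0
applicable_count: 0


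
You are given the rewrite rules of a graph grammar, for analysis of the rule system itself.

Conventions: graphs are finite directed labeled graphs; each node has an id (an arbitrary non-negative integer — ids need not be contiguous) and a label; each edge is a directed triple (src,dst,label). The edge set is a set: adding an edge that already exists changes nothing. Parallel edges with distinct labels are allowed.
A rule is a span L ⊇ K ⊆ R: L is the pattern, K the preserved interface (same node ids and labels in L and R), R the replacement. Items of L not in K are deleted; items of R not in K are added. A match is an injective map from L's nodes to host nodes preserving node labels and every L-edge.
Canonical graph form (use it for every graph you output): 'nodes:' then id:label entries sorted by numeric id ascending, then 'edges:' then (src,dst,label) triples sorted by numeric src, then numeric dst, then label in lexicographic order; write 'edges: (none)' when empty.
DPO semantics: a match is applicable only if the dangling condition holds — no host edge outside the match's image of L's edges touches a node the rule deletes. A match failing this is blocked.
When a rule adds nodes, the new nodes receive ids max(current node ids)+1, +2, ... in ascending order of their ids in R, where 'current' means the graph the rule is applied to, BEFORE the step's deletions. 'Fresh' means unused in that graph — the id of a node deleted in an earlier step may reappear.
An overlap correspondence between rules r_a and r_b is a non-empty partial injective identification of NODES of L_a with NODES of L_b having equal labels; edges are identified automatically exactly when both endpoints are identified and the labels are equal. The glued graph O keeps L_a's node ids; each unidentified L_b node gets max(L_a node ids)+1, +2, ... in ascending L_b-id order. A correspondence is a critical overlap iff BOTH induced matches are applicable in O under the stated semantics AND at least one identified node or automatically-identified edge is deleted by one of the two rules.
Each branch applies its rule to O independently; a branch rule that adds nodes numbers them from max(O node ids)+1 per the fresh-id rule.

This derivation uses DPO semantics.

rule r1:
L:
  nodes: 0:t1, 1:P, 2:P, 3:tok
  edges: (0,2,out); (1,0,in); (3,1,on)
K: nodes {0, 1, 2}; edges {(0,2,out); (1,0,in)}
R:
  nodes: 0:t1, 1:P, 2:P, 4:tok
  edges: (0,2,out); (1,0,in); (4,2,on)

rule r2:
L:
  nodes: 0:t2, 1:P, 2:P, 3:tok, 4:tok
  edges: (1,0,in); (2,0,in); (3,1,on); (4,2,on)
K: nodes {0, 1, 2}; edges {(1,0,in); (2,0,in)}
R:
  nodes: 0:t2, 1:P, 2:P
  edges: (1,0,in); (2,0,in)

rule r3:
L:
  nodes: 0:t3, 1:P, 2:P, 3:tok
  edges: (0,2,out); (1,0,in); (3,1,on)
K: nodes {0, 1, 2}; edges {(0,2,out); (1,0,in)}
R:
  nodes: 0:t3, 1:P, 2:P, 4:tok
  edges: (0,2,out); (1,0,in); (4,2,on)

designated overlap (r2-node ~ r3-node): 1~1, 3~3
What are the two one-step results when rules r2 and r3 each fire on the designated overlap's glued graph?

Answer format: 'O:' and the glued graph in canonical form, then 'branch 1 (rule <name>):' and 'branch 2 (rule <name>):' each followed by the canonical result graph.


O:
nodes: 0:t2, 1:P, 2:P, 3:tok, 4:tok, 5:t3, 6:P
edges: (1,0,in); (1,5,in); (2,0,in); (3,1,on); (4,2,on); (5,6,out)
branch 1 (rule r2):
nodes: 0:t2, 1:P, 2:P, 5:t3, 6:P
edges: (1,0,in); (1,5,in); (2,0,in); (5,6,out)
branch 2 (rule r3):
nodes: 0:t2, 1:P, 2:P, 4:tok, 5:t3, 6:P, 7:tok
edges: (1,0,in); (1,5,in); (2,0,in); (4,2,on); (5,6,out); (7,6,on)


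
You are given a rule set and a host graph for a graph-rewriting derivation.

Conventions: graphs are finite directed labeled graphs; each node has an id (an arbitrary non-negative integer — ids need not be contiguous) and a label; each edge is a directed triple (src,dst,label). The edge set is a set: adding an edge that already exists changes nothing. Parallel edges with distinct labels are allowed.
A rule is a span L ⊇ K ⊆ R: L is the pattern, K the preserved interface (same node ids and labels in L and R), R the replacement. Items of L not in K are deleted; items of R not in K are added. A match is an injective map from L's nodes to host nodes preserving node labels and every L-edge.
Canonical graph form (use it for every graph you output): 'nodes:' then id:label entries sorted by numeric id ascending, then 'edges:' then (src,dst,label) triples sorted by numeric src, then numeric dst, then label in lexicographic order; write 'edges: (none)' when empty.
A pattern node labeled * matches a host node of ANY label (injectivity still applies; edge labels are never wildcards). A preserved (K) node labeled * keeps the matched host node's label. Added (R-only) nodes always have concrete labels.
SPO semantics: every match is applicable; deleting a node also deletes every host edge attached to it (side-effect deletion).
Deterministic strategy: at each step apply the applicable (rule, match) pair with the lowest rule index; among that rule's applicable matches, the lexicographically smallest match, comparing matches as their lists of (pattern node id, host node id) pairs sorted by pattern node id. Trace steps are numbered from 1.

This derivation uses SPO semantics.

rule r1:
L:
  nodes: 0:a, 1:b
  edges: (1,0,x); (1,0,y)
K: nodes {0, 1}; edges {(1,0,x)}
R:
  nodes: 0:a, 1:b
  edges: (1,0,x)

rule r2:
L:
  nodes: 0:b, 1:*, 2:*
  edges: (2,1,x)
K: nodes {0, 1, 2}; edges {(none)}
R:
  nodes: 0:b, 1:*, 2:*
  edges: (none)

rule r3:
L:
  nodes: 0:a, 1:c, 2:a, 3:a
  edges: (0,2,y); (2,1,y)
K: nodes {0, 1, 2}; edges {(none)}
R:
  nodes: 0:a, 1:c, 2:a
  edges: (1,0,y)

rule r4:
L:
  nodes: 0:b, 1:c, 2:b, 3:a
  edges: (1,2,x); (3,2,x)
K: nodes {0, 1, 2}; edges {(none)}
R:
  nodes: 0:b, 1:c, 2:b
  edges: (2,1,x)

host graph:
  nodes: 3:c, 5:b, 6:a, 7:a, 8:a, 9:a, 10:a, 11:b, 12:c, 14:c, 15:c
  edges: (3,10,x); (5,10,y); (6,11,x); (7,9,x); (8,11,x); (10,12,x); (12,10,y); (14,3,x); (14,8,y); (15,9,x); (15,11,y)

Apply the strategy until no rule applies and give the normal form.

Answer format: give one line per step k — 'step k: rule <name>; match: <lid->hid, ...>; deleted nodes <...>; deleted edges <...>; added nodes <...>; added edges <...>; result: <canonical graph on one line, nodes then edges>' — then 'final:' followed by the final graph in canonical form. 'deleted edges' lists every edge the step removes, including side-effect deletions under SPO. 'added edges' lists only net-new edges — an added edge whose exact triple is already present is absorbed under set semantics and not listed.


step 1: rule r2; match: 0->5, 1->3, 2->14; deleted nodes (none); deleted edges (14,3,x); added nodes (none); added edges (none); result: nodes: 3:c, 5:b, 6:a, 7:a, 8:a, 9:a, 10:a, 11:b, 12:c, 14:c, 15:c edges: (3,10,x); (5,10,y); (6,11,x); (7,9,x); (8,11,x); (10,12,x); (12,10,y); (14,8,y); (15,9,x); (15,11,y)
step 2: rule r2; match: 0->5, 1->9, 2->7; deleted nodes (none); deleted edges (7,9,x); added nodes (none); added edges (none); result: nodes: 3:c, 5:b, 6:a, 7:a, 8:a, 9:a, 10:a, 11:b, 12:c, 14:c, 15:c edges: (3,10,x); (5,10,y); (6,11,x); (8,11,x); (10,12,x); (12,10,y); (14,8,y); (15,9,x); (15,11,y)
step 3: rule r2; match: 0->5, 1->9, 2->15; deleted nodes (none); deleted edges (15,9,x); added nodes (none); added edges (none); result: nodes: 3:c, 5:b, 6:a, 7:a, 8:a, 9:a, 10:a, 11:b, 12:c, 14:c, 15:c edges: (3,10,x); (5,10,y); (6,11,x); (8,11,x); (10,12,x); (12,10,y); (14,8,y); (15,11,y)
step 4: rule r2; match: 0->5, 1->10, 2->3; deleted nodes (none); deleted edges (3,10,x); added nodes (none); added edges (none); result: nodes: 3:c, 5:b, 6:a, 7:a, 8:a, 9:a, 10:a, 11:b, 12:c, 14:c, 15:c edges: (5,10,y); (6,11,x); (8,11,x); (10,12,x); (12,10,y); (14,8,y); (15,11,y)
step 5: rule r2; match: 0->5, 1->11, 2->6; deleted nodes (none); deleted edges (6,11,x); added nodes (none); added edges (none); result: nodes: 3:c, 5:b, 6:a, 7:a, 8:a, 9:a, 10:a, 11:b, 12:c, 14:c, 15:c edges: (5,10,y); (8,11,x); (10,12,x); (12,10,y); (14,8,y); (15,11,y)
step 6: rule r2; match: 0->5, 1->11, 2->8; deleted nodes (none); deleted edges (8,11,x); added nodes (none); added edges (none); result: nodes: 3:c, 5:b, 6:a, 7:a, 8:a, 9:a, 10:a, 11:b, 12:c, 14:c, 15:c edges: (5,10,y); (10,12,x); (12,10,y); (14,8,y); (15,11,y)
step 7: rule r2; match: 0->5, 1->12, 2->10; deleted nodes (none); deleted edges (10,12,x); added nodes (none); added edges (none); result: nodes: 3:c, 5:b, 6:a, 7:a, 8:a, 9:a, 10:a, 11:b, 12:c, 14:c, 15:c edges: (5,10,y); (12,10,y); (14,8,y); (15,11,y)
final:
nodes: 3:c, 5:b, 6:a, 7:a, 8:a, 9:a, 10:a, 11:b, 12:c, 14:c, 15:c
edges: (5,10,y); (12,10,y); (14,8,y); (15,11,y)


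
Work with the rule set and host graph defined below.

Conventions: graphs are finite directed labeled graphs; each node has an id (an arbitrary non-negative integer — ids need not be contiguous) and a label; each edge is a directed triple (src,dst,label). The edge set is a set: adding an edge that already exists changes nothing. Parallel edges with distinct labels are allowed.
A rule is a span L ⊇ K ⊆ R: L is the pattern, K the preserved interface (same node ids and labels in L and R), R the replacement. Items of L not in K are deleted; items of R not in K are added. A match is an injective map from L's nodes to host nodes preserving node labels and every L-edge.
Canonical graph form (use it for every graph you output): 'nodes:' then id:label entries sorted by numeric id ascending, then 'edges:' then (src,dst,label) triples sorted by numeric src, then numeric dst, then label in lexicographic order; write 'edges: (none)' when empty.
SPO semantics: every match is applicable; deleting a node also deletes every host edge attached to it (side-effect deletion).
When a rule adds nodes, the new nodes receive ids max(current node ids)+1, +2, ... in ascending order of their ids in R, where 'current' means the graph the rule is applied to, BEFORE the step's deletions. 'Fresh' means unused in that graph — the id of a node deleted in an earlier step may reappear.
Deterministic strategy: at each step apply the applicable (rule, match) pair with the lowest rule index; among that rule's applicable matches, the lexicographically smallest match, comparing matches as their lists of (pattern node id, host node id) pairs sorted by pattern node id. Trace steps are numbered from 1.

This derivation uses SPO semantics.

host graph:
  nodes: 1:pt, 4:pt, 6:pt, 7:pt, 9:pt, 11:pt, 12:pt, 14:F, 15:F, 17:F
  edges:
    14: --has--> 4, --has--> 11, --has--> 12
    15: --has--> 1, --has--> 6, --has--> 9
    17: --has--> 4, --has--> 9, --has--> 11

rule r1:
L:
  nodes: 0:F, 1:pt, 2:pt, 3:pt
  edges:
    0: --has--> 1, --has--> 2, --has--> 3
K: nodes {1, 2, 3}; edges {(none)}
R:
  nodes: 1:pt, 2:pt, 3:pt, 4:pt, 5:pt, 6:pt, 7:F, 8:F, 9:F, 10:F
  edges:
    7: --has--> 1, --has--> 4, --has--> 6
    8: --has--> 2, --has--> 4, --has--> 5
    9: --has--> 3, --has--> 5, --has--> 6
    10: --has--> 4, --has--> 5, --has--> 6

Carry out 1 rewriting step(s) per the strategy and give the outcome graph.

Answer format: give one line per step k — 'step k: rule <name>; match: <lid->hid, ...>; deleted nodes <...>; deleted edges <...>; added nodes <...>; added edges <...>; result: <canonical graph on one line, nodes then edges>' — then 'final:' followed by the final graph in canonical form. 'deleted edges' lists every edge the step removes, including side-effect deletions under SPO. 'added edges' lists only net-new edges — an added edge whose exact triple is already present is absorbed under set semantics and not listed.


step 1: rule r1; match: 0->14, 1->4, 2->11, 3->12; deleted nodes 14; deleted edges (14,4,has); (14,11,has); (14,12,has); added nodes 18, 19, 20, 21, 22, 23, 24; added edges (21,4,has); (21,18,has); (21,20,has); (22,11,has); (22,18,has); (22,19,has); (23,12,has); (23,19,has); (23,20,has); (24,18,has); (24,19,has); (24,20,has); result: nodes: 1:pt, 4:pt, 6:pt, 7:pt, 9:pt, 11:pt, 12:pt, 15:F, 17:F, 18:pt, 19:pt, 20:pt, 21:F, 22:F, 23:F, 24:F edges: (15,1,has); (15,6,has); (15,9,has); (17,4,has); (17,9,has); (17,11,has); (21,4,has); (21,18,has); (21,20,has); (22,11,has); (22,18,has); (22,19,has); (23,12,has); (23,19,has); (23,20,has); (24,18,has); (24,19,has); (24,20,has)
final:
nodes: 1:pt, 4:pt, 6:pt, 7:pt, 9:pt, 11:pt, 12:pt, 15:F, 17:F, 18:pt, 19:pt, 20:pt, 21:F, 22:F, 23:F, 24:F
edges: (15,1,has); (15,6,has); (15,9,has); (17,4,has); (17,9,has); (17,11,has); (21,4,has); (21,18,has); (21,20,has); (22,11,has); (22,18,has); (22,19,has); (23,12,has); (23,19,has); (23,20,has); (24,18,has); (24,19,has); (24,20,has)


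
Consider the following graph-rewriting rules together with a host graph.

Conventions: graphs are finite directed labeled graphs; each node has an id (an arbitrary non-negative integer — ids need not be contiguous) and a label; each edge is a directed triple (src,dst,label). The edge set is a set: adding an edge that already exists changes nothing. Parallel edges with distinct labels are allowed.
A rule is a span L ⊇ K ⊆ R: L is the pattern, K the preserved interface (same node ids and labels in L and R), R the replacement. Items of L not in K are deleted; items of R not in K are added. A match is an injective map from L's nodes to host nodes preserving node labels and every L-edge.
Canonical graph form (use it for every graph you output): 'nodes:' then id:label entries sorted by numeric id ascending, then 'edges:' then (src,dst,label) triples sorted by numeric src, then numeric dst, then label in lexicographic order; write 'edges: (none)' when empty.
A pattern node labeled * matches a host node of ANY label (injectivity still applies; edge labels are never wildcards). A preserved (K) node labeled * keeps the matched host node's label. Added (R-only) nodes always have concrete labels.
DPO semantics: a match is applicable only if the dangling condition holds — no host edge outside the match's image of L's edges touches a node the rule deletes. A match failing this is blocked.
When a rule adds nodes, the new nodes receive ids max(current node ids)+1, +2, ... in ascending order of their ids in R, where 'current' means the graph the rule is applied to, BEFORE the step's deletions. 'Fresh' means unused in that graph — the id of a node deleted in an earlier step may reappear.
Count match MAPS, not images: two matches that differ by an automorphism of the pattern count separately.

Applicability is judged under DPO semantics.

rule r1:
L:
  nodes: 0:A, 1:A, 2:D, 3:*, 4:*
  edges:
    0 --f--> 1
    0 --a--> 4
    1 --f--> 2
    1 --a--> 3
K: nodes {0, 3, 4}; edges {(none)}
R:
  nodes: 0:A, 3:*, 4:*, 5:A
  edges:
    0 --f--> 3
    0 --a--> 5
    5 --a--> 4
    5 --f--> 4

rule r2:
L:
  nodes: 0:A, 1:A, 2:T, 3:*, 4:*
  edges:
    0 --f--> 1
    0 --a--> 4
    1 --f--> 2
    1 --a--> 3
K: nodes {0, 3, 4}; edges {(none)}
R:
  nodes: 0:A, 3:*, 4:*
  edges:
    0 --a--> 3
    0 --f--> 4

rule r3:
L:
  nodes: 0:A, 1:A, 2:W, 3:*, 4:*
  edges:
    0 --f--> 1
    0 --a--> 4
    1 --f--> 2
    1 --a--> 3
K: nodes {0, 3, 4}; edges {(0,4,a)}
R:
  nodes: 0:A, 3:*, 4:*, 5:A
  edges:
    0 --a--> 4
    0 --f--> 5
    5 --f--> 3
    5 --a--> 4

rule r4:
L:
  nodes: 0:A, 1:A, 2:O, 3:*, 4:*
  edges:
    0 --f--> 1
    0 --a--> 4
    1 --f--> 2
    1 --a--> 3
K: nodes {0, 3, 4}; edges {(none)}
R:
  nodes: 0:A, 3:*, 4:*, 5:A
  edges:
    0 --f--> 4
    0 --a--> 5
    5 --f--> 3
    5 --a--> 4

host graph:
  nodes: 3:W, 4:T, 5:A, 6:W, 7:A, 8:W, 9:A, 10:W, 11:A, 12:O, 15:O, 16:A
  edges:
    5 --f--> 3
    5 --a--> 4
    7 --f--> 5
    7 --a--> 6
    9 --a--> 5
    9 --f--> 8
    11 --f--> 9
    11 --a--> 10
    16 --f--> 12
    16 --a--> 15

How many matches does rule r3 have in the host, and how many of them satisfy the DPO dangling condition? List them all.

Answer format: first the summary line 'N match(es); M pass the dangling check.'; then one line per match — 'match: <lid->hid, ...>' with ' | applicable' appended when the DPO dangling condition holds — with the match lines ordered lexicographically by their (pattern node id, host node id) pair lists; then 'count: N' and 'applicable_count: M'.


2 match(es); 1 pass the dangling check.
match: 0->7, 1->5, 2->3, 3->4, 4->6
match: 0->11, 1->9, 2->8, 3->5, 4->10 | applicable
count: 2
applicable_count: 1
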